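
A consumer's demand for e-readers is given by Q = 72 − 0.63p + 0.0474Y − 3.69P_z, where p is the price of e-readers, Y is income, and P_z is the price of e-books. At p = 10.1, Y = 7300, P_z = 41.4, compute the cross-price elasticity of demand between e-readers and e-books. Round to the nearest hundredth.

-0.59

Evaluating quantity at (p, Y, P_z) gives Q = 72 − 0.63(10.1) + 0.0474(7300) − 3.69(41.4) = 72 − 6.363 + 346.02 − 152.766 = 258.891.
∂Q/∂P_z = −3.69, so E_xy = -3.69·(41.4/258.891) ≈ -0.59.
E_xy < 0: the goods are complements.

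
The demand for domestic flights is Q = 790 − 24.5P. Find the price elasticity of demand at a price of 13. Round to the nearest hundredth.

-0.68

At P = 13, Q = 471.5.
dQ/dP = −24.5.
Point elasticity E = (dQ/dP)·(P/Q) = -24.5 × 13/471.5 ≈ -0.68.
|E| < 1, so demand is inelastic at this price.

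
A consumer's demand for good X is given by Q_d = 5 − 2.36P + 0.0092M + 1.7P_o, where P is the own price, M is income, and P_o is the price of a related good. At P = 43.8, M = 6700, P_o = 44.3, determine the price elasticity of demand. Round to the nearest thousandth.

-2.679

Substituting, Q_d = 5 − 2.36(43.8) + 0.0092(6700) + 1.7(44.3) = 5 − 103.368 + 61.64 + 75.31 = 38.582.
∂Q_d/∂P = −2.36, so E_p = (−2.36)·(43.8/38.582) ≈ -2.679.
|E_p| > 1: demand is elastic.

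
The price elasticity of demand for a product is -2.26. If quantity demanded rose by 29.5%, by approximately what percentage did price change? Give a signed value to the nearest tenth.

%ΔQ ≈ E × %ΔP ⇒ %ΔP = %ΔQ / E = (29.5%)/(-2.26) ≈ -13.1%.

-13.1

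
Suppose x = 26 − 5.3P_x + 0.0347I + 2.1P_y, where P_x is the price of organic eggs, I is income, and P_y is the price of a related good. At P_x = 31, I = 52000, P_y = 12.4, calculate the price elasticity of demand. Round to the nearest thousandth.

-0.097

Substituting, x = 26 − 5.3(31) + 0.0347(52000) + 2.1(12.4) = 26 − 164.3 + 1804.4 + 26.04 = 1692.14.
∂x/∂P_x = −5.3, so E_p = (−5.3)·(31/1692.14) ≈ -0.097.
|E_p| < 1: demand is inelastic.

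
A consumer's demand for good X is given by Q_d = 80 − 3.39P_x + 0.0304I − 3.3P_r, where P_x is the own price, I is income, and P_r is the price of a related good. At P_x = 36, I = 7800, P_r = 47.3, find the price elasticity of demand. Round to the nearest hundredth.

Evaluating quantity at (P_x, I, P_r) gives Q_d = 80 − 3.39(36) + 0.0304(7800) − 3.3(47.3) = 80 − 122.04 + 237.12 − 156.09 = 38.99.
∂Q_d/∂P_x = −3.39, so E_p = (−3.39)·(36/38.99) ≈ -3.13.
|E_p| > 1: demand is elastic.

-3.13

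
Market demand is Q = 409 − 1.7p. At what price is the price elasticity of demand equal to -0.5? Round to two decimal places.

80.20

Set −bp/(a − bp) = −0.5 ⇒ bp = 0.5(a − bp) ⇒ bp(1+0.5) = 0.5·a.
p = 0.5·409/(1.7·1.5) ≈ 80.20.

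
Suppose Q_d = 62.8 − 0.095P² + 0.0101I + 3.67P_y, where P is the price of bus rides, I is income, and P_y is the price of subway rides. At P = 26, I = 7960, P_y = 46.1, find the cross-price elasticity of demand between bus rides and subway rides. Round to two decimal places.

0.68

Q_d = 62.8 − 0.095(26)² + 0.0101(7960) + 3.67(46.1) = 62.8 − 64.22 + 80.396 + 169.187 = 248.163.
∂Q_d/∂P_y = +3.67, so E_xy = 3.67·(46.1/248.163) ≈ 0.68.
E_xy > 0: the goods are substitutes.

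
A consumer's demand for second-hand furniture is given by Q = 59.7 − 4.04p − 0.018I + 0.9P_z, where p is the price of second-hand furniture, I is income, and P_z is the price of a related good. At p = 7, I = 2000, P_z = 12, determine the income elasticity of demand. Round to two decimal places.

-5.79

Substituting, Q = 59.7 − 4.04(7) − 0.018(2000) + 0.9(12) = 59.7 − 28.28 − 36 + 10.8 = 6.22.
∂Q/∂I = −0.018, so E_I = -0.018·(2000/6.22) ≈ -5.79.
E_I < 0: inferior good.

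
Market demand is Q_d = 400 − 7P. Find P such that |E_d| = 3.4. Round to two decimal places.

44.16

Set −bP/(a − bP) = −3.4 ⇒ bP = 3.4(a − bP) ⇒ bP(1+3.4) = 3.4·a.
P = 3.4·400/(7·4.4) ≈ 44.16.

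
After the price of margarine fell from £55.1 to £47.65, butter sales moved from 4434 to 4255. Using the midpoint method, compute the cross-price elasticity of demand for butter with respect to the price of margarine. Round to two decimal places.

0.28

%ΔQ_x = (4255 − 4434)/[(4434+4255)/2] = -179/4344.5 ≈ -0.0412.
%ΔP_y = (47.65 − 55.1)/[(55.1+47.65)/2] ≈ -0.1450.
E_xy = -0.0412/-0.1450 ≈ 0.28.
E_xy > 0, so butter and margarine are substitutes.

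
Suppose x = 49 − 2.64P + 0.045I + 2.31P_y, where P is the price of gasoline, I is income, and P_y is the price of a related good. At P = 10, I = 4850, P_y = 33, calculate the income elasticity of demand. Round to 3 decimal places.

0.688

At the given point, x = 49 − 2.64(10) + 0.045(4850) + 2.31(33) = 49 − 26.4 + 218.25 + 76.23 = 317.08.
∂x/∂I = +0.045, so E_I = 0.045·(4850/317.08) ≈ 0.688.
E_I ∈ (0,1): normal good (necessity).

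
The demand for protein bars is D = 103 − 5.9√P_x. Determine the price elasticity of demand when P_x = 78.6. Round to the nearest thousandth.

At P_x = 78.6, D = 50.6926.
dD/dP_x = −5.9/(2√P_x) = −5.9/(2·8.8657).
Point elasticity E = (dD/dP_x)·(P_x/D) = -0.3327 × 78.6/50.6926 ≈ -0.516.
|E| < 1, so demand is inelastic at this price.

-0.516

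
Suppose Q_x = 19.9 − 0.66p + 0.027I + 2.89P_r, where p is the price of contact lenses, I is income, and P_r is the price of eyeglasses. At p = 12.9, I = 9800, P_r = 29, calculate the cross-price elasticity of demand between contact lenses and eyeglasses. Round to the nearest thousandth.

Evaluating quantity at (p, I, P_r) gives Q_x = 19.9 − 0.66(12.9) + 0.027(9800) + 2.89(29) = 19.9 − 8.514 + 264.6 + 83.81 = 359.796.
∂Q_x/∂P_r = +2.89, so E_xy = 2.89·(29/359.796) ≈ 0.233.
E_xy > 0: the goods are substitutes.

0.233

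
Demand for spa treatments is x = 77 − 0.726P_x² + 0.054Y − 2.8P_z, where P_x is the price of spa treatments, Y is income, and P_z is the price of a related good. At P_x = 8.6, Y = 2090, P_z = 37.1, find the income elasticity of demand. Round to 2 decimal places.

Substituting, x = 77 − 0.726(8.6)² + 0.054(2090) − 2.8(37.1) = 77 − 53.695 + 112.86 − 103.88 = 32.285.
∂x/∂Y = +0.054, so E_I = 0.054·(2090/32.285) ≈ 3.50.
E_I > 1: normal good (luxury).

3.50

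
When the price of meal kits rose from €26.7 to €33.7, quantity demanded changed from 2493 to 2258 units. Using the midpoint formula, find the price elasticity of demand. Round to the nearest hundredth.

-0.43

%Δq = (2258 − 2493)/[(2493 + 2258)/2] = -235/2375.5 ≈ -0.0989.
%ΔP = (33.7 − 26.7)/[(26.7 + 33.7)/2] = 7/30.2 ≈ 0.2318.
Arc elasticity E = %Δq/%ΔP ≈ -0.0989/0.2318 ≈ -0.43.
|E| < 1: demand is inelastic over this range.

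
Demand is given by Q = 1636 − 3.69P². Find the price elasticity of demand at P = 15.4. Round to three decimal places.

At P = 15.4, Q = 760.8796.
dQ/dP = −2·3.69·P = −113.652.
Point elasticity E = (dQ/dP)·(P/Q) = -113.652 × 15.4/760.8796 ≈ -2.300.
|E| > 1, so demand is elastic at this price.

-2.300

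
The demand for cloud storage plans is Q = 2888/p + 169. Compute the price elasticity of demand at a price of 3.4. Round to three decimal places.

At p = 3.4, Q = 1018.4118.
dQ/dp = −2888/p² = −249.827.
Point elasticity E = (dQ/dp)·(p/Q) = -249.827 × 3.4/1018.4118 ≈ -0.834.
|E| < 1, so demand is inelastic at this price.

-0.834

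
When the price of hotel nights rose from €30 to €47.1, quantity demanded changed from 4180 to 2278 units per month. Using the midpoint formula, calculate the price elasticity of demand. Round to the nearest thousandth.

%Δq = (2278 − 4180)/[(4180 + 2278)/2] = -1902/3229 ≈ -0.5890.
%ΔP = (47.1 − 30)/[(30 + 47.1)/2] = 17.1/38.55 ≈ 0.4436.
Arc elasticity E = %Δq/%ΔP ≈ -0.5890/0.4436 ≈ -1.328.
|E| > 1: demand is elastic over this range.

-1.328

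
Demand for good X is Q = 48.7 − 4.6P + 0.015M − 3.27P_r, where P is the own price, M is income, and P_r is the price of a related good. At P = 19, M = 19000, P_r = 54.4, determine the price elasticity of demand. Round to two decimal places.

-1.28

Substituting, Q = 48.7 − 4.6(19) + 0.015(19000) − 3.27(54.4) = 48.7 − 87.4 + 285 − 177.888 = 68.412.
∂Q/∂P = −4.6, so E_p = (−4.6)·(19/68.412) ≈ -1.28.
|E_p| > 1: demand is elastic.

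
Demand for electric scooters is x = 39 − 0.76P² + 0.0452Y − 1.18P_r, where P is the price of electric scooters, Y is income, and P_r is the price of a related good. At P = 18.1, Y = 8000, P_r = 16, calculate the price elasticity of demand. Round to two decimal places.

First evaluate x: 39 − 0.76(18.1)² + 0.0452(8000) − 1.18(16) = 39 − 248.9836 + 361.6 − 18.88 = 132.7364.
∂x/∂P = −2·0.76·P = -27.512, so E_p = -27.512·(18.1/132.7364) ≈ -3.75.
|E_p| > 1: demand is elastic.

-3.75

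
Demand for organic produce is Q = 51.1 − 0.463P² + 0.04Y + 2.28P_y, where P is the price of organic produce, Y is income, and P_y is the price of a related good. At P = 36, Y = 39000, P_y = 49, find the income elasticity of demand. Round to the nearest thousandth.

1.389

Evaluating quantity at (P, Y, P_y) gives Q = 51.1 − 0.463(36)² + 0.04(39000) + 2.28(49) = 51.1 − 600.048 + 1560 + 111.72 = 1122.772.
∂Q/∂Y = +0.04, so E_I = 0.04·(39000/1122.772) ≈ 1.389.
E_I > 1: normal good (luxury).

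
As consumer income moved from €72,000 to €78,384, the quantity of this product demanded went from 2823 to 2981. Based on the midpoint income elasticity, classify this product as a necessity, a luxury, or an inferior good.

necessity

%ΔQ = (2981 − 2823)/[(2823+2981)/2] = 158/2902 ≈ 0.0544.
%ΔM = (78,384 − 72,000)/[(72,000+78,384)/2] = 6384/75192 ≈ 0.0849.
E_I = %ΔQ/%ΔM ≈ 0.641.
E_I ∈ (0,1): normal good (necessity).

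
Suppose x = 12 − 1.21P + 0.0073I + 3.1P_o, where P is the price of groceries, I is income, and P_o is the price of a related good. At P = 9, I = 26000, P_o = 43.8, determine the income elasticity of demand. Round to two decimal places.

x = 12 − 1.21(9) + 0.0073(26000) + 3.1(43.8) = 12 − 10.89 + 189.8 + 135.78 = 326.69.
∂x/∂I = +0.0073, so E_I = 0.0073·(26000/326.69) ≈ 0.58.
E_I ∈ (0,1): normal good (necessity).

0.58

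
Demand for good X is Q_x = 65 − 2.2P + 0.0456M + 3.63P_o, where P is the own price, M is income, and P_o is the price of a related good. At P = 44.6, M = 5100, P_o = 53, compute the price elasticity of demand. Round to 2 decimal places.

-0.25

First evaluate Q_x: 65 − 2.2(44.6) + 0.0456(5100) + 3.63(53) = 65 − 98.12 + 232.56 + 192.39 = 391.83.
∂Q_x/∂P = −2.2, so E_p = (−2.2)·(44.6/391.83) ≈ -0.25.
|E_p| < 1: demand is inelastic.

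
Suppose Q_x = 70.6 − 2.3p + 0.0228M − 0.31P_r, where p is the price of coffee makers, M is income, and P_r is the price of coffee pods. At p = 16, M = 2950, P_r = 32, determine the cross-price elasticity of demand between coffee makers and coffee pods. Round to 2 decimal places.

-0.11

Q_x = 70.6 − 2.3(16) + 0.0228(2950) − 0.31(32) = 70.6 − 36.8 + 67.26 − 9.92 = 91.14.
∂Q_x/∂P_r = −0.31, so E_xy = -0.31·(32/91.14) ≈ -0.11.
E_xy < 0: the goods are complements.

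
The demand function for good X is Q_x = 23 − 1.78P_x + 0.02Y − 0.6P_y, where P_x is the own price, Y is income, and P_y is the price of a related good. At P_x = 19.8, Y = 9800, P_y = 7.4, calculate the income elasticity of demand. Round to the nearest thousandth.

Q_x = 23 − 1.78(19.8) + 0.02(9800) − 0.6(7.4) = 23 − 35.244 + 196 − 4.44 = 179.316.
∂Q_x/∂Y = +0.02, so E_I = 0.02·(9800/179.316) ≈ 1.093.
E_I > 1: normal good (luxury).

1.093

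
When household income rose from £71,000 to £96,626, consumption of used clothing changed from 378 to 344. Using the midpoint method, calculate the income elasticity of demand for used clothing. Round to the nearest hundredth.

%ΔQ = (344 − 378)/[(378+344)/2] = -34/361 ≈ -0.0942.
%ΔY = (96,626 − 71,000)/[(71,000+96,626)/2] = 25626/83813 ≈ 0.3058.
E_I = %ΔQ/%ΔY ≈ -0.31.
E_I < 0: inferior good.

-0.31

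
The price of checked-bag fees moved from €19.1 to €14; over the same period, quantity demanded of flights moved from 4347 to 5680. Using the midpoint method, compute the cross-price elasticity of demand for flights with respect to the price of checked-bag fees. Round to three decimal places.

-0.863

%ΔQ_x = (5680 − 4347)/[(4347+5680)/2] = 1333/5013.5 ≈ 0.2659.
%ΔP_y = (14 − 19.1)/[(19.1+14)/2] ≈ -0.3082.
E_xy = 0.2659/-0.3082 ≈ -0.863.
E_xy < 0, so flights and checked-bag fees are complements.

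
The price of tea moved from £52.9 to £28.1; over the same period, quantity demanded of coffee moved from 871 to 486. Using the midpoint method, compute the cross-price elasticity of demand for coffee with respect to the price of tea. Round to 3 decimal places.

0.927

%ΔQ_x = (486 − 871)/[(871+486)/2] = -385/678.5 ≈ -0.5674.
%ΔP_y = (28.1 − 52.9)/[(52.9+28.1)/2] ≈ -0.6123.
E_xy = -0.5674/-0.6123 ≈ 0.927.
E_xy > 0, so coffee and tea are substitutes.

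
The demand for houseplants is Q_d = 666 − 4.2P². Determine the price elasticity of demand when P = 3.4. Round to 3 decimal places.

-0.157

At P = 3.4, Q_d = 617.448.
dQ_d/dP = −2·4.2·P = −28.56.
Point elasticity E = (dQ_d/dP)·(P/Q_d) = -28.56 × 3.4/617.448 ≈ -0.157.
|E| < 1, so demand is inelastic at this price.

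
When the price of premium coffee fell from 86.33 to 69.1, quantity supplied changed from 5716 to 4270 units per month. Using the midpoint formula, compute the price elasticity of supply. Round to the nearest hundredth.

1.31

%Δq = (4270 − 5716)/[(5716 + 4270)/2] = -1446/4993 ≈ -0.2896.
%Δp = (69.1 − 86.33)/[(86.33 + 69.1)/2] = -17.23/77.715 ≈ -0.2217.
Arc elasticity E = %Δq/%Δp ≈ -0.2896/-0.2217 ≈ 1.31.
|E| > 1: supply is elastic over this range.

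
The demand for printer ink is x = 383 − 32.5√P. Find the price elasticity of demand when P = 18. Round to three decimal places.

-0.281

At P = 18, x = 245.1142.
dx/dP = −32.5/(2√P) = −32.5/(2·4.2426).
Point elasticity E = (dx/dP)·(P/x) = -3.8302 × 18/245.1142 ≈ -0.281.
|E| < 1, so demand is inelastic at this price.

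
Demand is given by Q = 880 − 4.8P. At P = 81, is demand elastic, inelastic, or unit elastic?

inelastic

At P = 81, Q = 491.2.
dQ/dP = −4.8.
Point elasticity E = (dQ/dP)·(P/Q) = -4.8 × 81/491.2 ≈ -0.792.
|E| ≈ 0.792 < 1, so demand is inelastic.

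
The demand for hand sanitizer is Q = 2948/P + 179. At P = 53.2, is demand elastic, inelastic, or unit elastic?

At P = 53.2, Q = 234.4135.
dQ/dP = −2948/P² = −1.0416.
Point elasticity E = (dQ/dP)·(P/Q) = -1.0416 × 53.2/234.4135 ≈ -0.236.
|E| ≈ 0.236 < 1, so demand is inelastic.

inelastic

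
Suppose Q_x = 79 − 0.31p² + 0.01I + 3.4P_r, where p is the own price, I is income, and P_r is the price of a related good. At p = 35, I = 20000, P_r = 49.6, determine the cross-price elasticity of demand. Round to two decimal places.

Substituting, Q_x = 79 − 0.31(35)² + 0.01(20000) + 3.4(49.6) = 79 − 379.75 + 200 + 168.64 = 67.89.
∂Q_x/∂P_r = +3.4, so E_xy = 3.4·(49.6/67.89) ≈ 2.48.
E_xy > 0: the goods are substitutes.

2.48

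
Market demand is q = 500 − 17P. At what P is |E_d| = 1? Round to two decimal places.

14.71

For linear demand q = a − bP, E = −bP/(a − bP). |E| = 1 ⇒ bP = a − bP ⇒ P = a/(2b).
P = 500/(2·17) ≈ 14.71.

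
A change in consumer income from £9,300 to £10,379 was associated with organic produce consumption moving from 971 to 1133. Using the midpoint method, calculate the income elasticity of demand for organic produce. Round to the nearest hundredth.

%ΔQ = (1133 − 971)/[(971+1133)/2] = 162/1052 ≈ 0.1540.
%ΔY = (10,379 − 9,300)/[(9,300+10,379)/2] = 1079/9839.5 ≈ 0.1097.
E_I = %ΔQ/%ΔY ≈ 1.40.
E_I > 1: normal good (luxury).

1.40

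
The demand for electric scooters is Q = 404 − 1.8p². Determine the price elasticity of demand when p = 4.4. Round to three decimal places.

At p = 4.4, Q = 369.152.
dQ/dp = −2·1.8·p = −15.84.
Point elasticity E = (dQ/dp)·(p/Q) = -15.84 × 4.4/369.152 ≈ -0.189.
|E| < 1, so demand is inelastic at this price.

-0.189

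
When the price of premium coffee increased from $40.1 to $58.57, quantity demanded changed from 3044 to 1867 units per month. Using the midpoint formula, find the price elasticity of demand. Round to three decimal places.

-1.280

%Δq = (1867 − 3044)/[(3044 + 1867)/2] = -1177/2455.5 ≈ -0.4793.
%Δp = (58.57 − 40.1)/[(40.1 + 58.57)/2] = 18.47/49.335 ≈ 0.3744.
Arc elasticity E = %Δq/%Δp ≈ -0.4793/0.3744 ≈ -1.280.
|E| > 1: demand is elastic over this range.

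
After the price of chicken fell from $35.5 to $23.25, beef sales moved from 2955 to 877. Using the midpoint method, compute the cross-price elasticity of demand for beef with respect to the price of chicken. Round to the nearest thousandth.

%ΔQ_x = (877 − 2955)/[(2955+877)/2] = -2078/1916 ≈ -1.0846.
%ΔP_y = (23.25 − 35.5)/[(35.5+23.25)/2] ≈ -0.4170.
E_xy = -1.0846/-0.4170 ≈ 2.601.
E_xy > 0, so beef and chicken are substitutes.

2.601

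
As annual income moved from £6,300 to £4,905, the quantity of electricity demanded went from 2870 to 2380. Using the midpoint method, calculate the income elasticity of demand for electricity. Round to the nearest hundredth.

%ΔQ = (2380 − 2870)/[(2870+2380)/2] = -490/2625 ≈ -0.1867.
%ΔI = (4,905 − 6,300)/[(6,300+4,905)/2] = -1395/5602.5 ≈ -0.2490.
E_I = %ΔQ/%ΔI ≈ 0.75.
E_I ∈ (0,1): normal good (necessity).

0.75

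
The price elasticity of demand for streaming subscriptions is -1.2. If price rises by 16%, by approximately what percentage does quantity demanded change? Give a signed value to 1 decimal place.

-19.2

%ΔQ ≈ E × %ΔP = (-1.2) × (16%) = -19.2%.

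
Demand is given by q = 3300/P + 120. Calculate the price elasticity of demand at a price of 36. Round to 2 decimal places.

At P = 36, q = 211.6667.
dq/dP = −3300/P² = −2.5463.
Point elasticity E = (dq/dP)·(P/q) = -2.5463 × 36/211.6667 ≈ -0.43.
|E| < 1, so demand is inelastic at this price.

-0.43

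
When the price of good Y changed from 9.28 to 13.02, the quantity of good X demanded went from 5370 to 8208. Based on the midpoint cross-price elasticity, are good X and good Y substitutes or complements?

%ΔQ_x = (8208 − 5370)/[(5370+8208)/2] = 2838/6789 ≈ 0.4180.
%ΔP_y = (13.02 − 9.28)/[(9.28+13.02)/2] ≈ 0.3354.
E_xy = 0.4180/0.3354 ≈ 1.246.
E_xy > 0, so the goods are substitutes.

substitutes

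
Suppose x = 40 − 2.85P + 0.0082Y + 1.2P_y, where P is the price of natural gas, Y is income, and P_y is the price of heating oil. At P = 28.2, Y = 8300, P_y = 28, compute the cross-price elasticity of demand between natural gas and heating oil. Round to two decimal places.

0.55

Substituting, x = 40 − 2.85(28.2) + 0.0082(8300) + 1.2(28) = 40 − 80.37 + 68.06 + 33.6 = 61.29.
∂x/∂P_y = +1.2, so E_xy = 1.2·(28/61.29) ≈ 0.55.
E_xy > 0: the goods are substitutes.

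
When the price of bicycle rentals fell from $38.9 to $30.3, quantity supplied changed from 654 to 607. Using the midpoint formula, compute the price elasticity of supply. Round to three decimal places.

0.300

%ΔQ = (607 − 654)/[(654 + 607)/2] = -47/630.5 ≈ -0.0745.
%Δp = (30.3 − 38.9)/[(38.9 + 30.3)/2] = -8.6/34.6 ≈ -0.2486.
Arc elasticity E = %ΔQ/%Δp ≈ -0.0745/-0.2486 ≈ 0.300.
|E| < 1: supply is inelastic over this range.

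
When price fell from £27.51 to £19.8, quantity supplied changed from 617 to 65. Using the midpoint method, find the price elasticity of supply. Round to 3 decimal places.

4.967

%Δq = (65 − 617)/[(617 + 65)/2] = -552/341 ≈ -1.6188.
%ΔP = (19.8 − 27.51)/[(27.51 + 19.8)/2] = -7.71/23.655 ≈ -0.3259.
Arc elasticity E = %Δq/%ΔP ≈ -1.6188/-0.3259 ≈ 4.967.
|E| > 1: supply is elastic over this range.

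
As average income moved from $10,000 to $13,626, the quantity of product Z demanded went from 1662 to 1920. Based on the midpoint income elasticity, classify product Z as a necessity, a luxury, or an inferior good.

necessity

%ΔQ = (1920 − 1662)/[(1662+1920)/2] = 258/1791 ≈ 0.1441.
%ΔY = (13,626 − 10,000)/[(10,000+13,626)/2] = 3626/11813 ≈ 0.3069.
E_I = %ΔQ/%ΔY ≈ 0.469.
E_I ∈ (0,1): normal good (necessity).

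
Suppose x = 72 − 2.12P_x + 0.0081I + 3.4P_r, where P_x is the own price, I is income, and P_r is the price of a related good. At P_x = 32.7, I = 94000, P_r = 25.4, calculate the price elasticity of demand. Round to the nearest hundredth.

Substituting, x = 72 − 2.12(32.7) + 0.0081(94000) + 3.4(25.4) = 72 − 69.324 + 761.4 + 86.36 = 850.436.
∂x/∂P_x = −2.12, so E_p = (−2.12)·(32.7/850.436) ≈ -0.08.
|E_p| < 1: demand is inelastic.

-0.08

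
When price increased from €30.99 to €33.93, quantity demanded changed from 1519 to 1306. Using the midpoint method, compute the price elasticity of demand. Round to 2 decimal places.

-1.66

%Δq = (1306 − 1519)/[(1519 + 1306)/2] = -213/1412.5 ≈ -0.1508.
%Δp = (33.93 − 30.99)/[(30.99 + 33.93)/2] = 2.94/32.46 ≈ 0.0906.
Arc elasticity E = %Δq/%Δp ≈ -0.1508/0.0906 ≈ -1.66.
|E| > 1: demand is elastic over this range.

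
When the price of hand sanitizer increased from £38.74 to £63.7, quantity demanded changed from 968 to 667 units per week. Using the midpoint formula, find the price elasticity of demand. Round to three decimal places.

-0.756

%ΔQ = (667 − 968)/[(968 + 667)/2] = -301/817.5 ≈ -0.3682.
%Δp = (63.7 − 38.74)/[(38.74 + 63.7)/2] = 24.96/51.22 ≈ 0.4873.
Arc elasticity E = %ΔQ/%Δp ≈ -0.3682/0.4873 ≈ -0.756.
|E| < 1: demand is inelastic over this range.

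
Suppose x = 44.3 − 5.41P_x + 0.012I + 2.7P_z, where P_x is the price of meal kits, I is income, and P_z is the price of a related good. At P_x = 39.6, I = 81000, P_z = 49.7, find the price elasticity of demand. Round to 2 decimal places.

Substituting, x = 44.3 − 5.41(39.6) + 0.012(81000) + 2.7(49.7) = 44.3 − 214.236 + 972 + 134.19 = 936.254.
∂x/∂P_x = −5.41, so E_p = (−5.41)·(39.6/936.254) ≈ -0.23.
|E_p| < 1: demand is inelastic.

-0.23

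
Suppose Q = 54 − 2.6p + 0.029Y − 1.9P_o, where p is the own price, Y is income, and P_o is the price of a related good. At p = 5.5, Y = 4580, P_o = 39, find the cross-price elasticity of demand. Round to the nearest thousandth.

First evaluate Q: 54 − 2.6(5.5) + 0.029(4580) − 1.9(39) = 54 − 14.3 + 132.82 − 74.1 = 98.42.
∂Q/∂P_o = −1.9, so E_xy = -1.9·(39/98.42) ≈ -0.753.
E_xy < 0: the goods are complements.

-0.753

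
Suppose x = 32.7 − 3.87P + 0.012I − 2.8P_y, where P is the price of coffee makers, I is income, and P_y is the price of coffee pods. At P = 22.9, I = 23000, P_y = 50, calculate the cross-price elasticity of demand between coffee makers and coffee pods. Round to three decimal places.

-1.748

Substituting, x = 32.7 − 3.87(22.9) + 0.012(23000) − 2.8(50) = 32.7 − 88.623 + 276 − 140 = 80.077.
∂x/∂P_y = −2.8, so E_xy = -2.8·(50/80.077) ≈ -1.748.
E_xy < 0: the goods are complements.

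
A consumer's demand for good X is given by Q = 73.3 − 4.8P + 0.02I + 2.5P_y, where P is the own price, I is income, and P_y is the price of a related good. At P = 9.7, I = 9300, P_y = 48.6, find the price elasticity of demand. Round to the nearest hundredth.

-0.14

At the given point, Q = 73.3 − 4.8(9.7) + 0.02(9300) + 2.5(48.6) = 73.3 − 46.56 + 186 + 121.5 = 334.24.
∂Q/∂P = −4.8, so E_p = (−4.8)·(9.7/334.24) ≈ -0.14.
|E_p| < 1: demand is inelastic.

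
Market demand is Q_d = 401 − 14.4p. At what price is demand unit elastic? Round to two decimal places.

13.92

For linear demand Q_d = a − bp, E = −bp/(a − bp). |E| = 1 ⇒ bp = a − bp ⇒ p = a/(2b).
p = 401/(2·14.4) ≈ 13.92.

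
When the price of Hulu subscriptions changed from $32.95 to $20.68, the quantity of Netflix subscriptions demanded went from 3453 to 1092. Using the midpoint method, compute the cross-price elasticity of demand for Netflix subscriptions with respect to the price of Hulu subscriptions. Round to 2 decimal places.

%ΔQ_x = (1092 − 3453)/[(3453+1092)/2] = -2361/2272.5 ≈ -1.0389.
%ΔP_y = (20.68 − 32.95)/[(32.95+20.68)/2] ≈ -0.4576.
E_xy = -1.0389/-0.4576 ≈ 2.27.
E_xy > 0, so Netflix subscriptions and Hulu subscriptions are substitutes.

2.27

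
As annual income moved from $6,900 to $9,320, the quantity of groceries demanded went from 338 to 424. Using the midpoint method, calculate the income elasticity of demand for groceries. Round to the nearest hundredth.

0.76

%ΔQ = (424 − 338)/[(338+424)/2] = 86/381 ≈ 0.2257.
%ΔI = (9,320 − 6,900)/[(6,900+9,320)/2] = 2420/8110 ≈ 0.2984.
E_I = %ΔQ/%ΔI ≈ 0.76.
E_I ∈ (0,1): normal good (necessity).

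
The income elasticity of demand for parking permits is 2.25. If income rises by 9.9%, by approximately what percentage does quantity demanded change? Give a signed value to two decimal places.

22.28

%ΔQ ≈ E × %ΔI = (2.25) × (9.9%) ≈ 22.28%.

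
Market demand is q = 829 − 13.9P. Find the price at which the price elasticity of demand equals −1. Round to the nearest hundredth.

For linear demand q = a − bP, E = −bP/(a − bP). |E| = 1 ⇒ bP = a − bP ⇒ P = a/(2b).
P = 829/(2·13.9) ≈ 29.82.

29.82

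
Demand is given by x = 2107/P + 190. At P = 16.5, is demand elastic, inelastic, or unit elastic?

inelastic

At P = 16.5, x = 317.697.
dx/dP = −2107/P² = −7.7392.
Point elasticity E = (dx/dP)·(P/x) = -7.7392 × 16.5/317.697 ≈ -0.402.
|E| ≈ 0.402 < 1, so demand is inelastic.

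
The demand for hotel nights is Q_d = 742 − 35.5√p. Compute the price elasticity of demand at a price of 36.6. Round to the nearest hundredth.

At p = 36.6, Q_d = 527.2323.
dQ_d/dp = −35.5/(2√p) = −35.5/(2·6.0498).
Point elasticity E = (dQ_d/dp)·(p/Q_d) = -2.934 × 36.6/527.2323 ≈ -0.20.
|E| < 1, so demand is inelastic at this price.

-0.20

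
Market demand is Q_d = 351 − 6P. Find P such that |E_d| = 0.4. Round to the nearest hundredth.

16.71

Set −bP/(a − bP) = −0.4 ⇒ bP = 0.4(a − bP) ⇒ bP(1+0.4) = 0.4·a.
P = 0.4·351/(6·1.4) ≈ 16.71.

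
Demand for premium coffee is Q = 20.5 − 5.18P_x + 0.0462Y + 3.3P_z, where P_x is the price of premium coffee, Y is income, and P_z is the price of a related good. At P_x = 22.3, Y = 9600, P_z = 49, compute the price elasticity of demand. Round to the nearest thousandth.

-0.226

Evaluating quantity at (P_x, Y, P_z) gives Q = 20.5 − 5.18(22.3) + 0.0462(9600) + 3.3(49) = 20.5 − 115.514 + 443.52 + 161.7 = 510.206.
∂Q/∂P_x = −5.18, so E_p = (−5.18)·(22.3/510.206) ≈ -0.226.
|E_p| < 1: demand is inelastic.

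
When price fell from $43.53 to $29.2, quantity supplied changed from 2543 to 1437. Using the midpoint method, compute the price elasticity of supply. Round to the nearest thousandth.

%Δq = (1437 − 2543)/[(2543 + 1437)/2] = -1106/1990 ≈ -0.5558.
%Δp = (29.2 − 43.53)/[(43.53 + 29.2)/2] = -14.33/36.365 ≈ -0.3941.
Arc elasticity E = %Δq/%Δp ≈ -0.5558/-0.3941 ≈ 1.410.
|E| > 1: supply is elastic over this range.

1.410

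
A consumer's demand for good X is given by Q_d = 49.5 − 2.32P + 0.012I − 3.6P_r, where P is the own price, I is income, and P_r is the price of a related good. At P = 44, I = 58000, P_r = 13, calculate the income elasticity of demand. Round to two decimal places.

1.17

Evaluating quantity at (P, I, P_r) gives Q_d = 49.5 − 2.32(44) + 0.012(58000) − 3.6(13) = 49.5 − 102.08 + 696 − 46.8 = 596.62.
∂Q_d/∂I = +0.012, so E_I = 0.012·(58000/596.62) ≈ 1.17.
E_I > 1: normal good (luxury).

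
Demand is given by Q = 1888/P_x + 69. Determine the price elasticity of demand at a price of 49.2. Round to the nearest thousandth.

At P_x = 49.2, Q = 107.374.
dQ/dP_x = −1888/P_x² = −0.78.
Point elasticity E = (dQ/dP_x)·(P_x/Q) = -0.78 × 49.2/107.374 ≈ -0.357.
|E| < 1, so demand is inelastic at this price.

-0.357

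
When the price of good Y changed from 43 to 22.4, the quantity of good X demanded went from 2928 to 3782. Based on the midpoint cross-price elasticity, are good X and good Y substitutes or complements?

%ΔQ_x = (3782 − 2928)/[(2928+3782)/2] = 854/3355 ≈ 0.2545.
%ΔP_y = (22.4 − 43)/[(43+22.4)/2] ≈ -0.6300.
E_xy = 0.2545/-0.6300 ≈ -0.404.
E_xy < 0, so the goods are complements.

complements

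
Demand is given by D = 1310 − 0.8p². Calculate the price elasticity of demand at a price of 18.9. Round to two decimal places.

-0.56

At p = 18.9, D = 1024.232.
dD/dp = −2·0.8·p = −30.24.
Point elasticity E = (dD/dp)·(p/D) = -30.24 × 18.9/1024.232 ≈ -0.56.
|E| < 1, so demand is inelastic at this price.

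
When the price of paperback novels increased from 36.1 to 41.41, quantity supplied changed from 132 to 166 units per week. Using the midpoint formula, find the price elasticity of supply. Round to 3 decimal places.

1.665

%Δq = (166 − 132)/[(132 + 166)/2] = 34/149 ≈ 0.2282.
%ΔP = (41.41 − 36.1)/[(36.1 + 41.41)/2] = 5.31/38.755 ≈ 0.1370.
Arc elasticity E = %Δq/%ΔP ≈ 0.2282/0.1370 ≈ 1.665.
|E| > 1: supply is elastic over this range.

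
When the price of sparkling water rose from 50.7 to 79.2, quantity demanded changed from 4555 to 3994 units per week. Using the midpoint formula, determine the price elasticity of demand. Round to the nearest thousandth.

-0.299

%ΔQ = (3994 − 4555)/[(4555 + 3994)/2] = -561/4274.5 ≈ -0.1312.
%ΔP = (79.2 − 50.7)/[(50.7 + 79.2)/2] = 28.5/64.95 ≈ 0.4388.
Arc elasticity E = %ΔQ/%ΔP ≈ -0.1312/0.4388 ≈ -0.299.
|E| < 1: demand is inelastic over this range.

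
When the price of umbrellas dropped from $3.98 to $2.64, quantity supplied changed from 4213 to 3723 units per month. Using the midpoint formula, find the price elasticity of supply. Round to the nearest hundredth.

%ΔQ = (3723 − 4213)/[(4213 + 3723)/2] = -490/3968 ≈ -0.1235.
%ΔP = (2.64 − 3.98)/[(3.98 + 2.64)/2] = -1.34/3.31 ≈ -0.4048.
Arc elasticity E = %ΔQ/%ΔP ≈ -0.1235/-0.4048 ≈ 0.31.
|E| < 1: supply is inelastic over this range.

0.31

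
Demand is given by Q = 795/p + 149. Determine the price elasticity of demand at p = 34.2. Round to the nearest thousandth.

-0.135

At p = 34.2, Q = 172.2456.
dQ/dp = −795/p² = −0.6797.
Point elasticity E = (dQ/dp)·(p/Q) = -0.6797 × 34.2/172.2456 ≈ -0.135.
|E| < 1, so demand is inelastic at this price.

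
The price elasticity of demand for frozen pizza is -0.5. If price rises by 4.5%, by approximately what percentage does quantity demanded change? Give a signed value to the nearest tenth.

%ΔQ ≈ E × %ΔP = (-0.5) × (4.5%) ≈ -2.3%.

-2.3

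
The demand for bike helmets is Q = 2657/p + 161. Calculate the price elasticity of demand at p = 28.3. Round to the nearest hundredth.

At p = 28.3, Q = 254.8869.
dQ/dp = −2657/p² = −3.3176.
Point elasticity E = (dQ/dp)·(p/Q) = -3.3176 × 28.3/254.8869 ≈ -0.37.
|E| < 1, so demand is inelastic at this price.

-0.37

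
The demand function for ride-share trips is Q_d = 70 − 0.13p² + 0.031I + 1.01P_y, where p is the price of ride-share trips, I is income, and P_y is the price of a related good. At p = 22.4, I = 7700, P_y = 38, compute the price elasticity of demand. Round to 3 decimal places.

-0.463

Q_d = 70 − 0.13(22.4)² + 0.031(7700) + 1.01(38) = 70 − 65.2288 + 238.7 + 38.38 = 281.8512.
∂Q_d/∂p = −2·0.13·p = -5.824, so E_p = -5.824·(22.4/281.8512) ≈ -0.463.
|E_p| < 1: demand is inelastic.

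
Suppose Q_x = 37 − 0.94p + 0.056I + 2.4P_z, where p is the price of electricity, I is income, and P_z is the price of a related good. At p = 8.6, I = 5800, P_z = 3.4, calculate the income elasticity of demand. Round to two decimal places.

0.90

Evaluating quantity at (p, I, P_z) gives Q_x = 37 − 0.94(8.6) + 0.056(5800) + 2.4(3.4) = 37 − 8.084 + 324.8 + 8.16 = 361.876.
∂Q_x/∂I = +0.056, so E_I = 0.056·(5800/361.876) ≈ 0.90.
E_I ∈ (0,1): normal good (necessity).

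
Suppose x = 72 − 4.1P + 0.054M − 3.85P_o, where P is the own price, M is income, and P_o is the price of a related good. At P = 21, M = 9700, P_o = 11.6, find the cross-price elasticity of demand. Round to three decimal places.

At the given point, x = 72 − 4.1(21) + 0.054(9700) − 3.85(11.6) = 72 − 86.1 + 523.8 − 44.66 = 465.04.
∂x/∂P_o = −3.85, so E_xy = -3.85·(11.6/465.04) ≈ -0.096.
E_xy < 0: the goods are complements.

-0.096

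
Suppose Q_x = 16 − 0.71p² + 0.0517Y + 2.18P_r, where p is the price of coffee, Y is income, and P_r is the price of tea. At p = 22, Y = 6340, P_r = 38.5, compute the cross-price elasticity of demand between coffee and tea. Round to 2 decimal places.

At the given point, Q_x = 16 − 0.71(22)² + 0.0517(6340) + 2.18(38.5) = 16 − 343.64 + 327.778 + 83.93 = 84.068.
∂Q_x/∂P_r = +2.18, so E_xy = 2.18·(38.5/84.068) ≈ 1.00.
E_xy > 0: the goods are substitutes.

1.00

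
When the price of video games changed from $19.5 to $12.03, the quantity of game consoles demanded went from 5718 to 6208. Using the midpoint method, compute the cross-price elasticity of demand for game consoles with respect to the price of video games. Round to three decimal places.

%ΔQ_x = (6208 − 5718)/[(5718+6208)/2] = 490/5963 ≈ 0.0822.
%ΔP_y = (12.03 − 19.5)/[(19.5+12.03)/2] ≈ -0.4738.
E_xy = 0.0822/-0.4738 ≈ -0.173.
E_xy < 0, so game consoles and video games are complements.

-0.173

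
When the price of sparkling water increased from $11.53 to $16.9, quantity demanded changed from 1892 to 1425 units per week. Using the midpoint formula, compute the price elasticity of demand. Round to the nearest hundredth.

-0.75

%ΔQ = (1425 − 1892)/[(1892 + 1425)/2] = -467/1658.5 ≈ -0.2816.
%ΔP = (16.9 − 11.53)/[(11.53 + 16.9)/2] = 5.37/14.215 ≈ 0.3778.
Arc elasticity E = %ΔQ/%ΔP ≈ -0.2816/0.3778 ≈ -0.75.
|E| < 1: demand is inelastic over this range.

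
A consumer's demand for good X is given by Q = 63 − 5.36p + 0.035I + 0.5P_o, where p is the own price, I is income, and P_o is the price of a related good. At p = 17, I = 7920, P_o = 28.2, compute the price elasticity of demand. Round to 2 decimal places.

Evaluating quantity at (p, I, P_o) gives Q = 63 − 5.36(17) + 0.035(7920) + 0.5(28.2) = 63 − 91.12 + 277.2 + 14.1 = 263.18.
∂Q/∂p = −5.36, so E_p = (−5.36)·(17/263.18) ≈ -0.35.
|E_p| < 1: demand is inelastic.

-0.35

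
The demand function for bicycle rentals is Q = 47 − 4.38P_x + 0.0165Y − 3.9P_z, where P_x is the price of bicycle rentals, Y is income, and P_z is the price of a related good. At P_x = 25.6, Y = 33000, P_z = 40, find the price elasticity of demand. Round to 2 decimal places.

-0.35

First evaluate Q: 47 − 4.38(25.6) + 0.0165(33000) − 3.9(40) = 47 − 112.128 + 544.5 − 156 = 323.372.
∂Q/∂P_x = −4.38, so E_p = (−4.38)·(25.6/323.372) ≈ -0.35.
|E_p| < 1: demand is inelastic.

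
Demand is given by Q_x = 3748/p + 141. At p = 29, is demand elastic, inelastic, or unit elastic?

inelastic

At p = 29, Q_x = 270.2414.
dQ_x/dp = −3748/p² = −4.4566.
Point elasticity E = (dQ_x/dp)·(p/Q_x) = -4.4566 × 29/270.2414 ≈ -0.478.
|E| ≈ 0.478 < 1, so demand is inelastic.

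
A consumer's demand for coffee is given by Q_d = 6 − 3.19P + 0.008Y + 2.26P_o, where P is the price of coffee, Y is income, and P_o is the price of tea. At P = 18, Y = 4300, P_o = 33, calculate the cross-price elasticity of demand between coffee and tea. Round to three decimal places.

First evaluate Q_d: 6 − 3.19(18) + 0.008(4300) + 2.26(33) = 6 − 57.42 + 34.4 + 74.58 = 57.56.
∂Q_d/∂P_o = +2.26, so E_xy = 2.26·(33/57.56) ≈ 1.296.
E_xy > 0: the goods are substitutes.

1.296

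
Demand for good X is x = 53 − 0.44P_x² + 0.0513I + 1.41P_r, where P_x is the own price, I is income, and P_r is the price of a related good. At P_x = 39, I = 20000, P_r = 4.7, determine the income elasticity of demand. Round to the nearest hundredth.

First evaluate x: 53 − 0.44(39)² + 0.0513(20000) + 1.41(4.7) = 53 − 669.24 + 1026 + 6.627 = 416.387.
∂x/∂I = +0.0513, so E_I = 0.0513·(20000/416.387) ≈ 2.46.
E_I > 1: normal good (luxury).

2.46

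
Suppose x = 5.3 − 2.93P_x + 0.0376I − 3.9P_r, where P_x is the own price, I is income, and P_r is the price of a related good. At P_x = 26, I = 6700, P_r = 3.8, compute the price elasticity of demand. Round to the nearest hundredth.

At the given point, x = 5.3 − 2.93(26) + 0.0376(6700) − 3.9(3.8) = 5.3 − 76.18 + 251.92 − 14.82 = 166.22.
∂x/∂P_x = −2.93, so E_p = (−2.93)·(26/166.22) ≈ -0.46.
|E_p| < 1: demand is inelastic.

-0.46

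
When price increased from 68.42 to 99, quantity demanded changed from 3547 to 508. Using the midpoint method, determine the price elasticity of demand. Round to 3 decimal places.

-4.103

%ΔQ = (508 − 3547)/[(3547 + 508)/2] = -3039/2027.5 ≈ -1.4989.
%ΔP = (99 − 68.42)/[(68.42 + 99)/2] = 30.58/83.71 ≈ 0.3653.
Arc elasticity E = %ΔQ/%ΔP ≈ -1.4989/0.3653 ≈ -4.103.
|E| > 1: demand is elastic over this range.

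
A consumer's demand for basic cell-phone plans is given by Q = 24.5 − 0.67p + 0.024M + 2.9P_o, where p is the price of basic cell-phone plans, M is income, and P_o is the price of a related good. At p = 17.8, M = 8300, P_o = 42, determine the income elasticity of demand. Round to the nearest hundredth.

Evaluating quantity at (p, M, P_o) gives Q = 24.5 − 0.67(17.8) + 0.024(8300) + 2.9(42) = 24.5 − 11.926 + 199.2 + 121.8 = 333.574.
∂Q/∂M = +0.024, so E_I = 0.024·(8300/333.574) ≈ 0.60.
E_I ∈ (0,1): normal good (necessity).

0.60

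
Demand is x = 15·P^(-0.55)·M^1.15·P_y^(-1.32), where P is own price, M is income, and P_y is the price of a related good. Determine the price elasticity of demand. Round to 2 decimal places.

-0.55

For a Cobb–Douglas (constant-elasticity) form x = A·P^α·…, the elasticity with respect to P equals the exponent α at every point.
Here the exponent on P is -0.55, so the price elasticity of demand is -0.55.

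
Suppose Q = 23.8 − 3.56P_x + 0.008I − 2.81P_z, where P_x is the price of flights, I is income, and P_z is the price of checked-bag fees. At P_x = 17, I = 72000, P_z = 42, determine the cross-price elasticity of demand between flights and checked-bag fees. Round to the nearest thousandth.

Q = 23.8 − 3.56(17) + 0.008(72000) − 2.81(42) = 23.8 − 60.52 + 576 − 118.02 = 421.26.
∂Q/∂P_z = −2.81, so E_xy = -2.81·(42/421.26) ≈ -0.280.
E_xy < 0: the goods are complements.

-0.280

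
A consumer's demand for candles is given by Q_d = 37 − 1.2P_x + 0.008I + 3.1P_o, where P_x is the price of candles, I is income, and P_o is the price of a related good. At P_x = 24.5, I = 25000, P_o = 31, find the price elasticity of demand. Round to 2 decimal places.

-0.10

First evaluate Q_d: 37 − 1.2(24.5) + 0.008(25000) + 3.1(31) = 37 − 29.4 + 200 + 96.1 = 303.7.
∂Q_d/∂P_x = −1.2, so E_p = (−1.2)·(24.5/303.7) ≈ -0.10.
|E_p| < 1: demand is inelastic.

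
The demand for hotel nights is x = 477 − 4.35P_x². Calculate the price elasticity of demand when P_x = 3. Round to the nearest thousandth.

-0.179

At P_x = 3, x = 437.85.
dx/dP_x = −2·4.35·P_x = −26.1.
Point elasticity E = (dx/dP_x)·(P_x/x) = -26.1 × 3/437.85 ≈ -0.179.
|E| < 1, so demand is inelastic at this price.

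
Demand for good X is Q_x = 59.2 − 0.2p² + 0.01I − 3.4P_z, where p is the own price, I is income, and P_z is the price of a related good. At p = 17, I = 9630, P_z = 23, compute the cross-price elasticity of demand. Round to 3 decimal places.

Substituting, Q_x = 59.2 − 0.2(17)² + 0.01(9630) − 3.4(23) = 59.2 − 57.8 + 96.3 − 78.2 = 19.5.
∂Q_x/∂P_z = −3.4, so E_xy = -3.4·(23/19.5) ≈ -4.010.
E_xy < 0: the goods are complements.

-4.010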